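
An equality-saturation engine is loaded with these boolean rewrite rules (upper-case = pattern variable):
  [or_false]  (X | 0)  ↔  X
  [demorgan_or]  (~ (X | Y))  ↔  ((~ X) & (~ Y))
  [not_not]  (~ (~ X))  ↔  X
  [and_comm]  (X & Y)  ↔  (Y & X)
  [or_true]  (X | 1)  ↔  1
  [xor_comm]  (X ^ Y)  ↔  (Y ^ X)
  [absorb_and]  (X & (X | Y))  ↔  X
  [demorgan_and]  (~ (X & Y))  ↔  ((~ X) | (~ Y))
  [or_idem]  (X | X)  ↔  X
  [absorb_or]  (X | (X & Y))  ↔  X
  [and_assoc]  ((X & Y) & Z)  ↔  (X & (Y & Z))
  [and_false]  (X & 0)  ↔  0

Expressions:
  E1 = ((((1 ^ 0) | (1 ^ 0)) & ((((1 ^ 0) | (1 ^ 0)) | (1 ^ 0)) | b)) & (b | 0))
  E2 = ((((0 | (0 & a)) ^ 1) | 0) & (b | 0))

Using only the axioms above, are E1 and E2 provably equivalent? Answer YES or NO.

(1) ((1 ^ 0) | (1 ^ 0))  =[or_idem →]=  (1 ^ 0)    ⊢ ((((1 ^ 0) | (1 ^ 0)) & (((1 ^ 0) | (1 ^ 0)) | b)) & (b | 0))
(2) (((1 ^ 0) | (1 ^ 0)) & (((1 ^ 0) | (1 ^ 0)) | b))  =[absorb_and →]=  ((1 ^ 0) | (1 ^ 0))    ⊢ (((1 ^ 0) | (1 ^ 0)) & (b | 0))
(3) ((1 ^ 0) | (1 ^ 0))  =[or_idem →]=  (1 ^ 0)    ⊢ ((1 ^ 0) & (b | 0))
(4) (1 ^ 0)  =[or_false ←]=  ((1 ^ 0) | 0)    ⊢ (((1 ^ 0) | 0) & (b | 0))
(5) (1 ^ 0)  =[xor_comm →]=  (0 ^ 1)    ⊢ (((0 ^ 1) | 0) & (b | 0))
(6) 0  =[absorb_or ←]=  (0 | (0 & a))    ⊢ E2

YES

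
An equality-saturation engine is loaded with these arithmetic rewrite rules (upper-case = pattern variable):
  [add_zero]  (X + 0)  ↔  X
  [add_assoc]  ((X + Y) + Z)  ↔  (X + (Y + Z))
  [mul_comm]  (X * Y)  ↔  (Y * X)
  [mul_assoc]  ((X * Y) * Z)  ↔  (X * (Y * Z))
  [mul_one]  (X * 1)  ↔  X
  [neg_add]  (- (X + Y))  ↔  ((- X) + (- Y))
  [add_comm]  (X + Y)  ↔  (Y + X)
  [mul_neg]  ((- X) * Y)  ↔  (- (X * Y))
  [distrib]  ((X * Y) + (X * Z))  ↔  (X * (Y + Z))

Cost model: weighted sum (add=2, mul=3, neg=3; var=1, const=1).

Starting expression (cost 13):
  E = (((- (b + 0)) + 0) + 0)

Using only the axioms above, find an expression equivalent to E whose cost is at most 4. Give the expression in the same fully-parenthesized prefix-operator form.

(- b)   [cost 4]

step 1: add_zero (→) rewrites ((- (b + 0)) + 0) into (- (b + 0)), now ((- (b + 0)) + 0)
step 2: add_zero (→) rewrites ((- (b + 0)) + 0) into (- (b + 0))
step 3: add_zero (→) rewrites (b + 0) into b, reaching cost 4 (bound 4)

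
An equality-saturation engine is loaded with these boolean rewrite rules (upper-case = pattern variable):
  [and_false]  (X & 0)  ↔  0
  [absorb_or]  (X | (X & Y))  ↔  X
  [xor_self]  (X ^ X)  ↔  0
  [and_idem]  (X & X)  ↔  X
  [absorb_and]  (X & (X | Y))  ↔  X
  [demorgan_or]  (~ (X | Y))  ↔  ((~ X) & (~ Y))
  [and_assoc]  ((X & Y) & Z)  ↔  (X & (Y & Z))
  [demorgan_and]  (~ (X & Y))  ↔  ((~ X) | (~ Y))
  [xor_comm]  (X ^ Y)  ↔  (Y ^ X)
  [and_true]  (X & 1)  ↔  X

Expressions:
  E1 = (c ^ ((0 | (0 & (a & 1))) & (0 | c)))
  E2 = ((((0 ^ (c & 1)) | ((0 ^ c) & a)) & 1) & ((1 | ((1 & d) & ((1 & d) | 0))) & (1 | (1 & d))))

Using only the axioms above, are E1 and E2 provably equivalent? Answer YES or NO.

YES

step 1: and_true (→) rewrites (a & 1) into a, now (c ^ ((0 | (0 & a)) & (0 | c)))
step 2: absorb_or (→) rewrites (0 | (0 & a)) into 0, now (c ^ (0 & (0 | c)))
step 3: absorb_and (→) rewrites (0 & (0 | c)) into 0, now (c ^ 0)
step 4: xor_comm (→) rewrites (c ^ 0) into (0 ^ c)
step 5: and_true (←) rewrites (0 ^ c) into ((0 ^ c) & 1)
step 6: absorb_or (←) rewrites (0 ^ c) into ((0 ^ c) | ((0 ^ c) & a)), now (((0 ^ c) | ((0 ^ c) & a)) & 1)
step 7: absorb_or (←) rewrites 1 into (1 | (1 & d)), now (((0 ^ c) | ((0 ^ c) & a)) & (1 | (1 & d)))
step 8: and_true (←) rewrites ((0 ^ c) | ((0 ^ c) & a)) into (((0 ^ c) | ((0 ^ c) & a)) & 1), now ((((0 ^ c) | ((0 ^ c) & a)) & 1) & (1 | (1 & d)))
step 9: and_true (←) rewrites c into (c & 1), now ((((0 ^ (c & 1)) | ((0 ^ c) & a)) & 1) & (1 | (1 & d)))
step 10: and_idem (←) rewrites (1 | (1 & d)) into ((1 | (1 & d)) & (1 | (1 & d))), now ((((0 ^ (c & 1)) | ((0 ^ c) & a)) & 1) & ((1 | (1 & d)) & (1 | (1 & d))))
step 11: absorb_and (←) rewrites (1 & d) into ((1 & d) & ((1 & d) | 0)), which is E2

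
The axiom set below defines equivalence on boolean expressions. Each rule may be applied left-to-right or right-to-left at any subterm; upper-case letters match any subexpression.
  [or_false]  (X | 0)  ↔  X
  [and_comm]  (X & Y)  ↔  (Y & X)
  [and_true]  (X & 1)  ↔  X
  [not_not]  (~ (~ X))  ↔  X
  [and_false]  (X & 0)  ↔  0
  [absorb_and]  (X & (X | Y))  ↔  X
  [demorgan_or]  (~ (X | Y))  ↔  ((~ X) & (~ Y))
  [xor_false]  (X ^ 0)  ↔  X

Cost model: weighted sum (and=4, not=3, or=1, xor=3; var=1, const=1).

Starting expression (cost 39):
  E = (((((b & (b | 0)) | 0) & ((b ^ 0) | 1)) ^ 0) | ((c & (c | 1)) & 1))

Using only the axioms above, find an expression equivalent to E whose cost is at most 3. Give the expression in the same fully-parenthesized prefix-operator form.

step 1: or_false (→) rewrites ((b & (b | 0)) | 0) into (b & (b | 0)), now ((((b & (b | 0)) & ((b ^ 0) | 1)) ^ 0) | ((c & (c | 1)) & 1))
step 2: xor_false (→) rewrites (b ^ 0) into b, now ((((b & (b | 0)) & (b | 1)) ^ 0) | ((c & (c | 1)) & 1))
step 3: absorb_and (→) rewrites (b & (b | 0)) into b, now (((b & (b | 1)) ^ 0) | ((c & (c | 1)) & 1))
step 4: and_true (→) rewrites ((c & (c | 1)) & 1) into (c & (c | 1)), now (((b & (b | 1)) ^ 0) | (c & (c | 1)))
step 5: absorb_and (→) rewrites (c & (c | 1)) into c, now (((b & (b | 1)) ^ 0) | c)
step 6: absorb_and (→) rewrites (b & (b | 1)) into b, now ((b ^ 0) | c)
step 7: xor_false (→) rewrites (b ^ 0) into b, reaching cost 3 (bound 3)

(b | c)   [cost 3]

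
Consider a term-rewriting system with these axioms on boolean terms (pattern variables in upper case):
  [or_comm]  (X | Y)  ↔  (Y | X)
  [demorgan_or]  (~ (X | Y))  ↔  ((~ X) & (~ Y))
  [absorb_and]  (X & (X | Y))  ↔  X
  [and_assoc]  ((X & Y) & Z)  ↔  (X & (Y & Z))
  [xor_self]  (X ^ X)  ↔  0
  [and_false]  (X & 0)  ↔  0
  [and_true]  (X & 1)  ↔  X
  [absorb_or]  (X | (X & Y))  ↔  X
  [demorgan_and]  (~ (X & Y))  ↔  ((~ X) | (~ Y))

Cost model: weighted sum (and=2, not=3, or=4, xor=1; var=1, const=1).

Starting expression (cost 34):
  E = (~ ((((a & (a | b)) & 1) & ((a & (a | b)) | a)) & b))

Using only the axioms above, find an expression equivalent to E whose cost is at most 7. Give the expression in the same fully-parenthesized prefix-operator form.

(~ (a & b))   [cost 7]

step 1: and_true (→) rewrites ((a & (a | b)) & 1) into (a & (a | b)), now (~ (((a & (a | b)) & ((a & (a | b)) | a)) & b))
step 2: absorb_and (→) rewrites ((a & (a | b)) & ((a & (a | b)) | a)) into (a & (a | b)), now (~ ((a & (a | b)) & b))
step 3: absorb_and (→) rewrites (a & (a | b)) into a, reaching cost 7 (bound 7)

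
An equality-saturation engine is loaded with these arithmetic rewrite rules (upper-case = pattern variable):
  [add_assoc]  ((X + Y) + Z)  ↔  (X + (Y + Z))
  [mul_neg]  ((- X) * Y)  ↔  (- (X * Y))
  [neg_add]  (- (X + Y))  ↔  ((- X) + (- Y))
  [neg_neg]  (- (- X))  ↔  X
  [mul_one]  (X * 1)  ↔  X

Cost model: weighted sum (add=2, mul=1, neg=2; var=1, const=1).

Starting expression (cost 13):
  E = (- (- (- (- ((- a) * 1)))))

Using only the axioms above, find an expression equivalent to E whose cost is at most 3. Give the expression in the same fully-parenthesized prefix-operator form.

1. [neg_neg →] (- (- (- ((- a) * 1))))  →  (- ((- a) * 1));  E = (- (- ((- a) * 1)))
2. [mul_one →] ((- a) * 1)  →  (- a);  E = (- (- (- a)))
3. [neg_neg →] (- (- a))  →  a;  cost 3 ≤ 3, done

(- a)   [cost 3]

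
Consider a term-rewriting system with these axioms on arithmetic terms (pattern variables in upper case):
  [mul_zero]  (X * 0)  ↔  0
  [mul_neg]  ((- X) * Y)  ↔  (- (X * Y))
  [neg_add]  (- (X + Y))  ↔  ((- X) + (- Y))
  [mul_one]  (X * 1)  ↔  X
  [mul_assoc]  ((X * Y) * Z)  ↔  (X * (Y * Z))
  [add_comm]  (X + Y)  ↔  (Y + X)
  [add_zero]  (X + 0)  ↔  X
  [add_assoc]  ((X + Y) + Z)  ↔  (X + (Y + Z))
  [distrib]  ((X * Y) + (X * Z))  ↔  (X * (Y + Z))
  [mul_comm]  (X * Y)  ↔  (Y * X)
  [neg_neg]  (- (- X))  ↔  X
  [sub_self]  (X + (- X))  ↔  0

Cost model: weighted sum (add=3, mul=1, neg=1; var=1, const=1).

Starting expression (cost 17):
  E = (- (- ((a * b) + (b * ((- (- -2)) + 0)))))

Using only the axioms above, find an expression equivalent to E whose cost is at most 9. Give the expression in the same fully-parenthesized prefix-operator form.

((a * b) + (b * -2))   [cost 9]

(1) (- (- ((a * b) + (b * ((- (- -2)) + 0)))))  =[neg_neg →]=  ((a * b) + (b * ((- (- -2)) + 0)))
(2) ((- (- -2)) + 0)  =[add_zero →]=  (- (- -2))    ⊢ ((a * b) + (b * (- (- -2))))
(3) (- (- -2))  =[neg_neg →]=  -2    ⊢ cost 9, within 9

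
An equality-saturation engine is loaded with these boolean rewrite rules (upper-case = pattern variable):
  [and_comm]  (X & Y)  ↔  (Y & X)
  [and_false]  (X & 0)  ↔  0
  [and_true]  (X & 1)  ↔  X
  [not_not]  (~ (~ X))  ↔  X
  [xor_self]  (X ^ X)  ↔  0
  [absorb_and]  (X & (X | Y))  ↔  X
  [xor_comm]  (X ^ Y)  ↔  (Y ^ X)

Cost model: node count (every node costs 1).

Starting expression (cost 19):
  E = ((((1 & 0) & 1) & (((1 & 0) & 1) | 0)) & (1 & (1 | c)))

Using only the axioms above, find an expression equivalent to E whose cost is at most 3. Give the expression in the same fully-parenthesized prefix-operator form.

(1 & 0)   [cost 3]

1. [absorb_and →] (((1 & 0) & 1) & (((1 & 0) & 1) | 0))  →  ((1 & 0) & 1);  E = (((1 & 0) & 1) & (1 & (1 | c)))
2. [absorb_and →] (1 & (1 | c))  →  1;  E = (((1 & 0) & 1) & 1)
3. [and_true →] ((1 & 0) & 1)  →  (1 & 0);  E = ((1 & 0) & 1)
4. [and_true →] ((1 & 0) & 1)  →  (1 & 0);  cost 3 ≤ 3, done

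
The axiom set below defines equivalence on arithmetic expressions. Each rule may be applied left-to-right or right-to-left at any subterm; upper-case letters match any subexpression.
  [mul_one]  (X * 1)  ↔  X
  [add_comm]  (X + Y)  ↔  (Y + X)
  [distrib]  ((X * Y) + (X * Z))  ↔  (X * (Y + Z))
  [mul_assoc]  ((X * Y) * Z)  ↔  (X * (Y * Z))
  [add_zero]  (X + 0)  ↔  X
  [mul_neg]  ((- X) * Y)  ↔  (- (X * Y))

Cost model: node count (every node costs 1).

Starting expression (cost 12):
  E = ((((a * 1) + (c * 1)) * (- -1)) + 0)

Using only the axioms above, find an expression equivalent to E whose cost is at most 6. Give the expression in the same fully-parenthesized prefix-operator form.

(1) (a * 1)  =[mul_one →]=  a    ⊢ (((a + (c * 1)) * (- -1)) + 0)
(2) (c * 1)  =[mul_one →]=  c    ⊢ (((a + c) * (- -1)) + 0)
(3) (((a + c) * (- -1)) + 0)  =[add_zero →]=  ((a + c) * (- -1))    ⊢ cost 6, within 6

((a + c) * (- -1))   [cost 6]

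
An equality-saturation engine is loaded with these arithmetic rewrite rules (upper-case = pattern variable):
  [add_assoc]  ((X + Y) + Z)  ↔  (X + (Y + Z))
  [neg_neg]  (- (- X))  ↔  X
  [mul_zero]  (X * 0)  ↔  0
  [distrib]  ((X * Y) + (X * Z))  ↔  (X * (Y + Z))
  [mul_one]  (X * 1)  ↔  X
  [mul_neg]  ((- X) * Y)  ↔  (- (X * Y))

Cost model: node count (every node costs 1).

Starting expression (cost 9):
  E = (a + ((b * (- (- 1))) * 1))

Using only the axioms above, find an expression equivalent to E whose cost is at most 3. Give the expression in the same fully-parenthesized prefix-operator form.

(a + b)   [cost 3]

1. [mul_one →] ((b * (- (- 1))) * 1)  →  (b * (- (- 1)));  E = (a + (b * (- (- 1))))
2. [neg_neg →] (- (- 1))  →  1;  E = (a + (b * 1))
3. [mul_one →] (b * 1)  →  b;  cost 3 ≤ 3, done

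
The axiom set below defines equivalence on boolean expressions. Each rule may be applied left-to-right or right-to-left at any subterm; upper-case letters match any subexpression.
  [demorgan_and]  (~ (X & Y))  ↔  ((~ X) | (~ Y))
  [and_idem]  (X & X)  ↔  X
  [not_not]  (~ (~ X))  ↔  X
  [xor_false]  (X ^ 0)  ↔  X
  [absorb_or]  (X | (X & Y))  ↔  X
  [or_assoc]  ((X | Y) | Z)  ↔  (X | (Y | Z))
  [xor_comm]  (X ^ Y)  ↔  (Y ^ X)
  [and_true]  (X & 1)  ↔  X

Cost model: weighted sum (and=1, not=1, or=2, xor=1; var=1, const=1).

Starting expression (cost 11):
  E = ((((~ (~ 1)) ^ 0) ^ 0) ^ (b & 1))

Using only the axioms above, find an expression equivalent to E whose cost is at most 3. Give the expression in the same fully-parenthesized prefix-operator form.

(1 ^ b)   [cost 3]

step 1: not_not (→) rewrites (~ (~ 1)) into 1, now (((1 ^ 0) ^ 0) ^ (b & 1))
step 2: xor_false (→) rewrites ((1 ^ 0) ^ 0) into (1 ^ 0), now ((1 ^ 0) ^ (b & 1))
step 3: and_true (→) rewrites (b & 1) into b, now ((1 ^ 0) ^ b)
step 4: xor_false (→) rewrites (1 ^ 0) into 1, reaching cost 3 (bound 3)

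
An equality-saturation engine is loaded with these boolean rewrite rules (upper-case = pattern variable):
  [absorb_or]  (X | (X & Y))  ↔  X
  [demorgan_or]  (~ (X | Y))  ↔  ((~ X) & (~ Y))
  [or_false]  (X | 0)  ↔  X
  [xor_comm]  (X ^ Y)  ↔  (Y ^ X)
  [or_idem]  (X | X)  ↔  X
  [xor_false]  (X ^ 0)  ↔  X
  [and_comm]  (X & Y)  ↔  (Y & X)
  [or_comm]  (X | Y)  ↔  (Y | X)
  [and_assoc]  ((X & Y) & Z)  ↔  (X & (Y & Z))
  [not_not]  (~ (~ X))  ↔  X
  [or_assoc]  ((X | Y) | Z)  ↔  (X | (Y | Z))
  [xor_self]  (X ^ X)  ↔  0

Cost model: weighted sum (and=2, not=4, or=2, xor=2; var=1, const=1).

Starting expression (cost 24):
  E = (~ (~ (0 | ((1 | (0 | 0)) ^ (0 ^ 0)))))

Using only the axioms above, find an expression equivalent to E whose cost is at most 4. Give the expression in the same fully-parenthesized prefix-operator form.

(1) (0 | 0)  =[or_false →]=  0    ⊢ (~ (~ (0 | ((1 | 0) ^ (0 ^ 0)))))
(2) (~ (~ (0 | ((1 | 0) ^ (0 ^ 0)))))  =[not_not →]=  (0 | ((1 | 0) ^ (0 ^ 0)))
(3) (1 | 0)  =[or_false →]=  1    ⊢ (0 | (1 ^ (0 ^ 0)))
(4) (0 ^ 0)  =[xor_false →]=  0    ⊢ (0 | (1 ^ 0))
(5) (1 ^ 0)  =[xor_false →]=  1    ⊢ cost 4, within 4

(0 | 1)   [cost 4]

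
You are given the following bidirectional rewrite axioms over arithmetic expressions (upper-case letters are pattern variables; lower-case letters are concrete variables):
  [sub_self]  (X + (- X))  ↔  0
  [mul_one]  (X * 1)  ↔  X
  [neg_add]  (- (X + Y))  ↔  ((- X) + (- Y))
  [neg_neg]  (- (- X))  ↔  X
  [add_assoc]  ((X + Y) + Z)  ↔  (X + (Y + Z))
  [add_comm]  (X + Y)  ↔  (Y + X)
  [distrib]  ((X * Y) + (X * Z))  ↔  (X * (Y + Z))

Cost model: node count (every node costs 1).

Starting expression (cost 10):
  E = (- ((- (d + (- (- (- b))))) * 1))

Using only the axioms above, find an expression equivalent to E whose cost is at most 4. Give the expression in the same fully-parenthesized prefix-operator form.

(d + (- b))   [cost 4]

step 1: neg_neg (→) rewrites (- (- b)) into b, now (- ((- (d + (- b))) * 1))
step 2: mul_one (→) rewrites ((- (d + (- b))) * 1) into (- (d + (- b))), now (- (- (d + (- b))))
step 3: neg_neg (→) rewrites (- (- (d + (- b)))) into (d + (- b)), reaching cost 4 (bound 4)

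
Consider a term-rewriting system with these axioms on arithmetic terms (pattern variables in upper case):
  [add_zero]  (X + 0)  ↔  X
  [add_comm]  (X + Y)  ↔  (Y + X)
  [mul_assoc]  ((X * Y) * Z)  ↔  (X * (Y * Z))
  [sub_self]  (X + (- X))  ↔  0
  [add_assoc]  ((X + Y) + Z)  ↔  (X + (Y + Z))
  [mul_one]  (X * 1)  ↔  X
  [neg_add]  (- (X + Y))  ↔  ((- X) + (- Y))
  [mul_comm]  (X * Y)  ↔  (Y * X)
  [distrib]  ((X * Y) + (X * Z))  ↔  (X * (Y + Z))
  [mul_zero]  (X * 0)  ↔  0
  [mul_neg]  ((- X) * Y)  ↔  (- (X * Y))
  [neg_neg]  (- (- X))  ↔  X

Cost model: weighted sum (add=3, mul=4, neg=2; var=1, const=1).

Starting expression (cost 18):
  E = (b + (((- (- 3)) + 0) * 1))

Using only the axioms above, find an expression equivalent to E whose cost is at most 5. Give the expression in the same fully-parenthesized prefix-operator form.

step 1: mul_one (→) rewrites (((- (- 3)) + 0) * 1) into ((- (- 3)) + 0), now (b + ((- (- 3)) + 0))
step 2: add_zero (→) rewrites ((- (- 3)) + 0) into (- (- 3)), now (b + (- (- 3)))
step 3: neg_neg (→) rewrites (- (- 3)) into 3, reaching cost 5 (bound 5)

(b + 3)   [cost 5]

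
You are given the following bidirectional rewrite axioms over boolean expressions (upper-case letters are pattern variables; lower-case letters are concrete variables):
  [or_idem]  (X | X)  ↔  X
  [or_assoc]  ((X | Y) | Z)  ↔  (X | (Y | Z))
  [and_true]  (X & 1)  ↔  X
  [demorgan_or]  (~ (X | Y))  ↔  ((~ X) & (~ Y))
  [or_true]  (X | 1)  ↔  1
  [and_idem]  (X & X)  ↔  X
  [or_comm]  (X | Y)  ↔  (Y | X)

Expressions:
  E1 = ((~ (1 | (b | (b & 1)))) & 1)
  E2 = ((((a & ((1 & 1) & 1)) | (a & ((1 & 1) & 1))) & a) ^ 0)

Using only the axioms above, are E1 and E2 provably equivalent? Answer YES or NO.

NO

The axioms are sound identities: if E1 ↔* E2 then E1 and E2 evaluate identically under any assignment.
Under a=1, b=0: E1 evaluates to 0, E2 to 1. Distinct ⇒ no rewrite sequence connects them.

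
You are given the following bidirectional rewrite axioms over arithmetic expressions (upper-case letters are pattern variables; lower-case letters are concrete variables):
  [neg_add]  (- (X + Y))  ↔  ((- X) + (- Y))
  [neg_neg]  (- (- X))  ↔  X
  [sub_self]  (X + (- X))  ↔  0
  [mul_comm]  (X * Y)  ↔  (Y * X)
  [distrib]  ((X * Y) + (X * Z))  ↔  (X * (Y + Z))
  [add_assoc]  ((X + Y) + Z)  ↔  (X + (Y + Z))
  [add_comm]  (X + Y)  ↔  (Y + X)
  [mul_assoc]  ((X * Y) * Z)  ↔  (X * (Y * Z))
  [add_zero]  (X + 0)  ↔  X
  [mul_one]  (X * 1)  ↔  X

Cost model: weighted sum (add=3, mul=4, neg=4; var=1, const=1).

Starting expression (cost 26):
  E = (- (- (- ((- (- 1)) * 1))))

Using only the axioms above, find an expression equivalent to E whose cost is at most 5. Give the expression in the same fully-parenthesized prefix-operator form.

(- 1)   [cost 5]

step 1: mul_one (→) rewrites ((- (- 1)) * 1) into (- (- 1)), now (- (- (- (- (- 1)))))
step 2: neg_neg (→) rewrites (- (- (- 1))) into (- 1), now (- (- (- 1)))
step 3: neg_neg (→) rewrites (- (- 1)) into 1, reaching cost 5 (bound 5)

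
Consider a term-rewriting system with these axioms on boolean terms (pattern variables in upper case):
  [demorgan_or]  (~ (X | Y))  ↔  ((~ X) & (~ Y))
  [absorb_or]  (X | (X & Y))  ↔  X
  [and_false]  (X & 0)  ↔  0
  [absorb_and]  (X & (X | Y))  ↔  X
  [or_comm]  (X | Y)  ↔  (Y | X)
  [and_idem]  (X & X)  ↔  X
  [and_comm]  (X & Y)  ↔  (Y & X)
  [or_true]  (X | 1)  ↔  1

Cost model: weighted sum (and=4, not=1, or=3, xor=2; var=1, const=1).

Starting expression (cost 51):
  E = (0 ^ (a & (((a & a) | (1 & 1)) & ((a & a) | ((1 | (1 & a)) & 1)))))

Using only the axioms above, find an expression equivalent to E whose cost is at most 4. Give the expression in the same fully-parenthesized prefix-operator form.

(0 ^ a)   [cost 4]

(1) (1 | (1 & a))  =[absorb_or →]=  1    ⊢ (0 ^ (a & (((a & a) | (1 & 1)) & ((a & a) | (1 & 1)))))
(2) (((a & a) | (1 & 1)) & ((a & a) | (1 & 1)))  =[and_idem →]=  ((a & a) | (1 & 1))    ⊢ (0 ^ (a & ((a & a) | (1 & 1))))
(3) (1 & 1)  =[and_idem →]=  1    ⊢ (0 ^ (a & ((a & a) | 1)))
(4) (a & a)  =[and_idem →]=  a    ⊢ (0 ^ (a & (a | 1)))
(5) (a & (a | 1))  =[absorb_and →]=  a    ⊢ cost 4, within 4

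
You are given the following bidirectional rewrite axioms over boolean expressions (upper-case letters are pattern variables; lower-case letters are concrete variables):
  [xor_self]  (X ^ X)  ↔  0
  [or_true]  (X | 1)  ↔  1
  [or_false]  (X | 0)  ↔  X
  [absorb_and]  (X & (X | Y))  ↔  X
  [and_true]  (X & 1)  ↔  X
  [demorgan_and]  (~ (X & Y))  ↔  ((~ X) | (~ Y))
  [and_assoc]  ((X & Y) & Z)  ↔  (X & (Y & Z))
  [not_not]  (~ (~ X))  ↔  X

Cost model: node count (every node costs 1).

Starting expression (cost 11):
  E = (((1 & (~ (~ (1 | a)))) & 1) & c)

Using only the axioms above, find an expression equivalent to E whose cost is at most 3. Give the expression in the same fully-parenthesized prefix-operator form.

(1) (~ (~ (1 | a)))  =[not_not →]=  (1 | a)    ⊢ (((1 & (1 | a)) & 1) & c)
(2) (1 & (1 | a))  =[absorb_and →]=  1    ⊢ ((1 & 1) & c)
(3) (1 & 1)  =[and_true →]=  1    ⊢ cost 3, within 3

(1 & c)   [cost 3]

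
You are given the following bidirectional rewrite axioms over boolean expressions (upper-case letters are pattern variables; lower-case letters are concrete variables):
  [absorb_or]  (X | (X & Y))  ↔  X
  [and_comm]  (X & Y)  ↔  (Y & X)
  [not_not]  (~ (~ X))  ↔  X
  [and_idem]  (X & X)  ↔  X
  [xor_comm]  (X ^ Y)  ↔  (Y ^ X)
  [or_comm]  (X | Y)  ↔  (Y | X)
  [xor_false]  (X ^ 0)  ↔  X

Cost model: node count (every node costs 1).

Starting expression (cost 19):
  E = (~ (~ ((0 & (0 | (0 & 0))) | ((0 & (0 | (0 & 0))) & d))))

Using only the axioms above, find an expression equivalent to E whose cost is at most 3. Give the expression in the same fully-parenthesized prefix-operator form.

(1) ((0 & (0 | (0 & 0))) | ((0 & (0 | (0 & 0))) & d))  =[absorb_or →]=  (0 & (0 | (0 & 0)))    ⊢ (~ (~ (0 & (0 | (0 & 0)))))
(2) (0 | (0 & 0))  =[absorb_or →]=  0    ⊢ (~ (~ (0 & 0)))
(3) (~ (~ (0 & 0)))  =[not_not →]=  (0 & 0)    ⊢ cost 3, within 3

(0 & 0)   [cost 3]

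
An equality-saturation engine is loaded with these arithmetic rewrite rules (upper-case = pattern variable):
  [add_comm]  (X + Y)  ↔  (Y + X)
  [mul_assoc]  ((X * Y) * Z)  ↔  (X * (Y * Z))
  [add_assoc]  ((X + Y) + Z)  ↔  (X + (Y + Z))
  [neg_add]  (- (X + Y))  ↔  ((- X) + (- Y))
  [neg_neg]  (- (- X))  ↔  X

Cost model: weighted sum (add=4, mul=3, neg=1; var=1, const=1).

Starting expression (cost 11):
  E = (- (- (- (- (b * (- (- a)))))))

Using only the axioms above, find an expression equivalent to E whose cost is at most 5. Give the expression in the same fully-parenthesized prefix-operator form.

(b * a)   [cost 5]

(1) (- (- a))  =[neg_neg →]=  a    ⊢ (- (- (- (- (b * a)))))
(2) (- (- (- (- (b * a)))))  =[neg_neg →]=  (- (- (b * a)))
(3) (- (- (b * a)))  =[neg_neg →]=  (b * a)    ⊢ cost 5, within 5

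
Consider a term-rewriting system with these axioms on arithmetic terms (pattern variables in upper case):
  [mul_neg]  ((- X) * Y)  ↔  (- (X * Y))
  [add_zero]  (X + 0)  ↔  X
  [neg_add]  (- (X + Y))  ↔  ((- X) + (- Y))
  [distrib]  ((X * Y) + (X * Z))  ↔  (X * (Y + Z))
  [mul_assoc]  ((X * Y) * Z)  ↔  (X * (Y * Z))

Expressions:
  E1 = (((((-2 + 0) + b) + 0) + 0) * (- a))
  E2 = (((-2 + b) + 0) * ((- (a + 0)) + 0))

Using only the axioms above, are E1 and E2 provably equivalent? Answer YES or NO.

1. [add_zero →] ((((-2 + 0) + b) + 0) + 0)  →  (((-2 + 0) + b) + 0);  E1 = ((((-2 + 0) + b) + 0) * (- a))
2. [add_zero →] (-2 + 0)  →  -2;  E1 = (((-2 + b) + 0) * (- a))
3. [add_zero ←] a  →  (a + 0);  E1 = (((-2 + b) + 0) * (- (a + 0)))
4. [add_zero ←] (- (a + 0))  →  ((- (a + 0)) + 0);  this is E2

YES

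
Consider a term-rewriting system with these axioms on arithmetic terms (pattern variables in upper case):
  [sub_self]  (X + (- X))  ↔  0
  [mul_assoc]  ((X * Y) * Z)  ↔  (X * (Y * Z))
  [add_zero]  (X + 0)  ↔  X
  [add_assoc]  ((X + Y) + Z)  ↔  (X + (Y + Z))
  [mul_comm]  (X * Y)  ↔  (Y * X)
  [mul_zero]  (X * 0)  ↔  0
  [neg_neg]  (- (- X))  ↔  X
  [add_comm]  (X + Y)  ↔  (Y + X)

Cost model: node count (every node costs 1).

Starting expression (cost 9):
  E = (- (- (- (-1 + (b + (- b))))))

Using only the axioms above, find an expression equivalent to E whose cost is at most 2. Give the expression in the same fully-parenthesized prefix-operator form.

(- -1)   [cost 2]

step 1: sub_self (→) rewrites (b + (- b)) into 0, now (- (- (- (-1 + 0))))
step 2: add_zero (→) rewrites (-1 + 0) into -1, now (- (- (- -1)))
step 3: neg_neg (→) rewrites (- (- (- -1))) into (- -1), reaching cost 2 (bound 2)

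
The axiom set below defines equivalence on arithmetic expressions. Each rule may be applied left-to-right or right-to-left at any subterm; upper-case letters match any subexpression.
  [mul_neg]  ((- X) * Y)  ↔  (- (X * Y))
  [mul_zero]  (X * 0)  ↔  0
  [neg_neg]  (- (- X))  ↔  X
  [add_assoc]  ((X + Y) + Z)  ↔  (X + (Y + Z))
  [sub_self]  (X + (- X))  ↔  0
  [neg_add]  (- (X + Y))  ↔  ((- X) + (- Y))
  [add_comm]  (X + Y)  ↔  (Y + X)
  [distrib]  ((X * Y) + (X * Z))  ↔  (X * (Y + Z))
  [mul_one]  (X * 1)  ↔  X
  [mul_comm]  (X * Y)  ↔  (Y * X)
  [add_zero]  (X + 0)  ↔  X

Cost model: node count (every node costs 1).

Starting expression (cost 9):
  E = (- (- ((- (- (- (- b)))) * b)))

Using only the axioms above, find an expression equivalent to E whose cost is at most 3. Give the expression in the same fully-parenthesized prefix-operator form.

1. [neg_neg →] (- (- ((- (- (- (- b)))) * b)))  →  ((- (- (- (- b)))) * b)
2. [neg_neg →] (- (- (- (- b))))  →  (- (- b));  E = ((- (- b)) * b)
3. [neg_neg →] (- (- b))  →  b;  cost 3 ≤ 3, done

(b * b)   [cost 3]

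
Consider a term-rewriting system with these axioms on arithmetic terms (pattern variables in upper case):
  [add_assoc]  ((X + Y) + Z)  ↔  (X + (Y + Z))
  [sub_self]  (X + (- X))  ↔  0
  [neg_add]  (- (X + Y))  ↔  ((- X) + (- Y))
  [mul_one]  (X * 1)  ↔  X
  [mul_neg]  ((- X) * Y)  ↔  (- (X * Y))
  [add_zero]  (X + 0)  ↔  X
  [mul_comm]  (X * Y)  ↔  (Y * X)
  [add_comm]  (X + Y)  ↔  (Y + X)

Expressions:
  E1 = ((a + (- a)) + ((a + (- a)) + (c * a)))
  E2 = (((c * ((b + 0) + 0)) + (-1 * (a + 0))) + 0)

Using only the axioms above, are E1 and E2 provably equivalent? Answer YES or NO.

NO

All listed rules preserve value, hence provable equivalence implies equal values everywhere; look for a separating assignment.
a=0, b=1, c=1 gives E1 ↦ 0, E2 ↦ 1; values differ ⇒ not provably equivalent.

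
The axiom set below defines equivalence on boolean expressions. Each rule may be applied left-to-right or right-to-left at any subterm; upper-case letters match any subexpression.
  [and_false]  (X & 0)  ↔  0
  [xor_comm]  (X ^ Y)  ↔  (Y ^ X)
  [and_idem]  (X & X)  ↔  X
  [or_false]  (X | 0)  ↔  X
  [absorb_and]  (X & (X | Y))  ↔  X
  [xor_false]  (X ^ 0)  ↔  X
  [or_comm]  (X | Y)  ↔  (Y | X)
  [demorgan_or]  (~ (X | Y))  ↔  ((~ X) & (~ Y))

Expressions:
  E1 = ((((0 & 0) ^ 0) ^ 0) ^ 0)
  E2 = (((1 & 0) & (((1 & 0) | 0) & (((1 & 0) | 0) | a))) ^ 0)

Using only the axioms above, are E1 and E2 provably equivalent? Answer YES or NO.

step 1: and_idem (→) rewrites (0 & 0) into 0, now (((0 ^ 0) ^ 0) ^ 0)
step 2: xor_false (→) rewrites ((0 ^ 0) ^ 0) into (0 ^ 0), now ((0 ^ 0) ^ 0)
step 3: xor_false (→) rewrites ((0 ^ 0) ^ 0) into (0 ^ 0)
step 4: and_false (←) rewrites 0 into (1 & 0), now ((1 & 0) ^ 0)
step 5: absorb_and (←) rewrites (1 & 0) into ((1 & 0) & ((1 & 0) | 0)), now (((1 & 0) & ((1 & 0) | 0)) ^ 0)
step 6: absorb_and (←) rewrites ((1 & 0) | 0) into (((1 & 0) | 0) & (((1 & 0) | 0) | a)), which is E2

YES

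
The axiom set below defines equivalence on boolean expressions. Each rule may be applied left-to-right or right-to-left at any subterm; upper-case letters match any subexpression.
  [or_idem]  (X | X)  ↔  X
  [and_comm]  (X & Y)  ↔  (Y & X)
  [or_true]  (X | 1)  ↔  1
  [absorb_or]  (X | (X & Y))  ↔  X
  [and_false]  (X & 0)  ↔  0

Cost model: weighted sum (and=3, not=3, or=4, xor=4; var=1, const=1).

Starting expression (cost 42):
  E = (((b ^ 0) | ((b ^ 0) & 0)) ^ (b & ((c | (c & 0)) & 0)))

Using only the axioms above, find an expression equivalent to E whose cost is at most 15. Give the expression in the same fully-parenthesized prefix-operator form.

((b ^ 0) ^ (b & 0))   [cost 15]

(1) (c | (c & 0))  =[absorb_or →]=  c    ⊢ (((b ^ 0) | ((b ^ 0) & 0)) ^ (b & (c & 0)))
(2) ((b ^ 0) | ((b ^ 0) & 0))  =[absorb_or →]=  (b ^ 0)    ⊢ ((b ^ 0) ^ (b & (c & 0)))
(3) (c & 0)  =[and_false →]=  0    ⊢ cost 15, within 15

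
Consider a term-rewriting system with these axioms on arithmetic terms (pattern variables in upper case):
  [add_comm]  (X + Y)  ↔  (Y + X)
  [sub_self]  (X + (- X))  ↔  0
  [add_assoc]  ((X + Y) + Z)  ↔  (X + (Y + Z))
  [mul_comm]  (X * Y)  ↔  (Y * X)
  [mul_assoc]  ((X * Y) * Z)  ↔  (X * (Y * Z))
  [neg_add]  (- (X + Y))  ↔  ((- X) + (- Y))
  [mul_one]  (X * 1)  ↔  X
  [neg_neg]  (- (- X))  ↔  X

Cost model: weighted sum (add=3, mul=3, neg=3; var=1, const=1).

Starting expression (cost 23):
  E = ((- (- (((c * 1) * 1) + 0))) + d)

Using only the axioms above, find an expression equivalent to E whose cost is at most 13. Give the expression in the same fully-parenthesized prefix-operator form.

step 1: neg_neg (→) rewrites (- (- (((c * 1) * 1) + 0))) into (((c * 1) * 1) + 0), now ((((c * 1) * 1) + 0) + d)
step 2: add_assoc (→) rewrites ((((c * 1) * 1) + 0) + d) into (((c * 1) * 1) + (0 + d))
step 3: mul_one (→) rewrites (c * 1) into c, reaching cost 13 (bound 13)

((c * 1) + (0 + d))   [cost 13]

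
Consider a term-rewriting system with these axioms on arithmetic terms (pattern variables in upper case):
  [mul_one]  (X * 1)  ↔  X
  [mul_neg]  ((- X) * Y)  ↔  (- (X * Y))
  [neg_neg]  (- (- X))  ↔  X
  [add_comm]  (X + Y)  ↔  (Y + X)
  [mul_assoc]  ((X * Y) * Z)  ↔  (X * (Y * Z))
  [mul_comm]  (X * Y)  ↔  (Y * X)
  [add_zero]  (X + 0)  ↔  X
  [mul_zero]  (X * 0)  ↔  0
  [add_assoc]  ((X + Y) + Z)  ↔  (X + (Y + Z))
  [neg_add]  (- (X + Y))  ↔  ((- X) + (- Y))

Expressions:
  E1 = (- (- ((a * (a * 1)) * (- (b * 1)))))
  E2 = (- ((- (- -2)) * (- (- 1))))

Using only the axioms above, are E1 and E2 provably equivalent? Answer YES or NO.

Every axiom is a valid identity, so a rewrite proof would force E1 and E2 to agree under every assignment.
At a=0, b=0: E1 = 0 but E2 = 2; they differ, so no derivation exists.

NO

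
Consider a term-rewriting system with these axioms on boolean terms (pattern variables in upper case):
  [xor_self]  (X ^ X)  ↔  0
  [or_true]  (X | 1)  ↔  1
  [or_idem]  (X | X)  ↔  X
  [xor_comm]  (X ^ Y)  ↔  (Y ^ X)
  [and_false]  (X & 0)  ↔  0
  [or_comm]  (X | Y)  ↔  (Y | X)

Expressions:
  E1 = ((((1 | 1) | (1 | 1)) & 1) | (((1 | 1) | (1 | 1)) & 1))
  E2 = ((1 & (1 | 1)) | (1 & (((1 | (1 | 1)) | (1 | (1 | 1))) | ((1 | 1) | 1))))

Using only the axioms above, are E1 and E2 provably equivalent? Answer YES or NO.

step 1: or_idem (→) rewrites ((((1 | 1) | (1 | 1)) & 1) | (((1 | 1) | (1 | 1)) & 1)) into (((1 | 1) | (1 | 1)) & 1)
step 2: or_idem (→) rewrites ((1 | 1) | (1 | 1)) into (1 | 1), now ((1 | 1) & 1)
step 3: or_idem (→) rewrites (1 | 1) into 1, now (1 & 1)
step 4: or_idem (←) rewrites 1 into (1 | 1), now (1 & (1 | 1))
step 5: or_idem (←) rewrites (1 & (1 | 1)) into ((1 & (1 | 1)) | (1 & (1 | 1)))
step 6: or_idem (←) rewrites 1 into (1 | 1), now ((1 & ((1 | 1) | 1)) | (1 & (1 | 1)))
step 7: or_idem (←) rewrites 1 into (1 | 1), now ((1 & ((1 | (1 | 1)) | 1)) | (1 & (1 | 1)))
step 8: or_true (←) rewrites 1 into (1 | 1), now ((1 & ((1 | (1 | 1)) | (1 | 1))) | (1 & (1 | 1)))
step 9: or_comm (→) rewrites ((1 & ((1 | (1 | 1)) | (1 | 1))) | (1 & (1 | 1))) into ((1 & (1 | 1)) | (1 & ((1 | (1 | 1)) | (1 | 1))))
step 10: or_idem (←) rewrites 1 into (1 | 1), now ((1 & (1 | 1)) | (1 & ((1 | (1 | 1)) | (1 | (1 | 1)))))
step 11: or_comm (→) rewrites (1 | (1 | 1)) into ((1 | 1) | 1), now ((1 & (1 | 1)) | (1 & ((1 | (1 | 1)) | ((1 | 1) | 1))))
step 12: or_idem (←) rewrites (1 | (1 | 1)) into ((1 | (1 | 1)) | (1 | (1 | 1))), which is E2

YES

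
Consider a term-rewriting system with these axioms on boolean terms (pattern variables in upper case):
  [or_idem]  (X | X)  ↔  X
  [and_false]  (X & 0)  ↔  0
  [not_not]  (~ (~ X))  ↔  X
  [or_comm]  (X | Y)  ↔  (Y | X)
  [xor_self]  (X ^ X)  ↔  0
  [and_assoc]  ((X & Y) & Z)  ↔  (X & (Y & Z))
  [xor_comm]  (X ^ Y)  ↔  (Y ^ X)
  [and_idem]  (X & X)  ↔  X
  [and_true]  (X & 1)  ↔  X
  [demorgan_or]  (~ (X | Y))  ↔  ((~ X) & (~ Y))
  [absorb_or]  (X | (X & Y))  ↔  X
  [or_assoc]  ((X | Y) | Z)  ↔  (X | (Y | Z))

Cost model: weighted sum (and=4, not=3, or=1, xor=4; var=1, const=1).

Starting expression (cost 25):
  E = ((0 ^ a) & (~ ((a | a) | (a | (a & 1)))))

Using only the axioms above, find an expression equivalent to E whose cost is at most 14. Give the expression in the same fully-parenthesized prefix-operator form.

step 1: and_true (→) rewrites (a & 1) into a, now ((0 ^ a) & (~ ((a | a) | (a | a))))
step 2: or_idem (→) rewrites ((a | a) | (a | a)) into (a | a), now ((0 ^ a) & (~ (a | a)))
step 3: or_idem (→) rewrites (a | a) into a, reaching cost 14 (bound 14)

((0 ^ a) & (~ a))   [cost 14]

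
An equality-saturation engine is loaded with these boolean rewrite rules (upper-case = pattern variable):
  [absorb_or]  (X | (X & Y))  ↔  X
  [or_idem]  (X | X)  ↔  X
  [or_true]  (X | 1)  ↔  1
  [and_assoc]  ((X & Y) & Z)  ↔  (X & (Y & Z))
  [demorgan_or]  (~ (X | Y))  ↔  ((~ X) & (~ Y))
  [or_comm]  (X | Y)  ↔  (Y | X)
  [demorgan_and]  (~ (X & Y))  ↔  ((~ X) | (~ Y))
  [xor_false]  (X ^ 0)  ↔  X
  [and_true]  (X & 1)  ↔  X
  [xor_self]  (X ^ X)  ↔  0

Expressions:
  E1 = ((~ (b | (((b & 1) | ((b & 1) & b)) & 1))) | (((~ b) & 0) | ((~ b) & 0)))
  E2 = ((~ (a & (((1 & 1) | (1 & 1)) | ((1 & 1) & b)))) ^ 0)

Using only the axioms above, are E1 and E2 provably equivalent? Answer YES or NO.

Every axiom is a valid identity, so a rewrite proof would force E1 and E2 to agree under every assignment.
At a=0, b=1: E1 = 0 but E2 = 1; they differ, so no derivation exists.

NO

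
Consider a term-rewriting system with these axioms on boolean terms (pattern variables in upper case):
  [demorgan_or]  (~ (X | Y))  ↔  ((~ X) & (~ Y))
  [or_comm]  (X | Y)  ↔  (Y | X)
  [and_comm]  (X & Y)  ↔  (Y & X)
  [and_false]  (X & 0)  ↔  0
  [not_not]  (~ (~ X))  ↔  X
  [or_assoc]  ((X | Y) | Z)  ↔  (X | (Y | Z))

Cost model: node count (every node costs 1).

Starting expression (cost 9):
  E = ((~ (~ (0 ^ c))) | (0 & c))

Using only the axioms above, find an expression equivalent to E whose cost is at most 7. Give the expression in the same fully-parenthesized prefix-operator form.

(1) (0 & c)  =[and_comm →]=  (c & 0)    ⊢ ((~ (~ (0 ^ c))) | (c & 0))
(2) (~ (~ (0 ^ c)))  =[not_not →]=  (0 ^ c)    ⊢ cost 7, within 7

((0 ^ c) | (c & 0))   [cost 7]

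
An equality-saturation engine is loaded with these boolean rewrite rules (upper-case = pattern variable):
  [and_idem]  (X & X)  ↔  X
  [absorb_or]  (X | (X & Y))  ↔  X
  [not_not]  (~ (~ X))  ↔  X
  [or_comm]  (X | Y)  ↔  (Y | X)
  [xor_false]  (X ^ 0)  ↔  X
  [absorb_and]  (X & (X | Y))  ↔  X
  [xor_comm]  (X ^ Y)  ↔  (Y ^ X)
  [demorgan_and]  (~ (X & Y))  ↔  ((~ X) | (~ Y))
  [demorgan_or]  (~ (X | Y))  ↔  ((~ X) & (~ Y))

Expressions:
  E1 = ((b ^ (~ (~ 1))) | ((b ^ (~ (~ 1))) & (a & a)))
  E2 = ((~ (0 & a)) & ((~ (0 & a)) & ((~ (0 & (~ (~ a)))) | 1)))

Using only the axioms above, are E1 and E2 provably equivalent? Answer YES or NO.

Every axiom is a valid identity, so a rewrite proof would force E1 and E2 to agree under every assignment.
At a=0, b=1: E1 = 0 but E2 = 1; they differ, so no derivation exists.

NO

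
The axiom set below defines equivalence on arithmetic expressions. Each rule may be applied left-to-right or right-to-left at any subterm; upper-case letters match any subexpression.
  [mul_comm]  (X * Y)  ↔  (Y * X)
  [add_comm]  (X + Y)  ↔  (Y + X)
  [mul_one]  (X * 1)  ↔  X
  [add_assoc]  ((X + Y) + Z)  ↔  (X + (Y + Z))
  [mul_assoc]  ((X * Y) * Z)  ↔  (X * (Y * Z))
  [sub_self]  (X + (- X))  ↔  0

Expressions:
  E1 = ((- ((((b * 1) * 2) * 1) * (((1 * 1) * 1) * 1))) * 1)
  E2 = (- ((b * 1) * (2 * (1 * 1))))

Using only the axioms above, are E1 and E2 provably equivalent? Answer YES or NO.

(1) ((- ((((b * 1) * 2) * 1) * (((1 * 1) * 1) * 1))) * 1)  =[mul_one →]=  (- ((((b * 1) * 2) * 1) * (((1 * 1) * 1) * 1)))
(2) (((b * 1) * 2) * 1)  =[mul_one →]=  ((b * 1) * 2)    ⊢ (- (((b * 1) * 2) * (((1 * 1) * 1) * 1)))
(3) ((1 * 1) * 1)  =[mul_one →]=  (1 * 1)    ⊢ (- (((b * 1) * 2) * ((1 * 1) * 1)))
(4) (b * 1)  =[mul_one →]=  b    ⊢ (- ((b * 2) * ((1 * 1) * 1)))
(5) ((1 * 1) * 1)  =[mul_one →]=  (1 * 1)    ⊢ (- ((b * 2) * (1 * 1)))
(6) (1 * 1)  =[mul_one →]=  1    ⊢ (- ((b * 2) * 1))
(7) ((b * 2) * 1)  =[mul_one →]=  (b * 2)    ⊢ (- (b * 2))
(8) 2  =[mul_one ←]=  (2 * 1)    ⊢ (- (b * (2 * 1)))
(9) 1  =[mul_one ←]=  (1 * 1)    ⊢ (- (b * (2 * (1 * 1))))
(10) b  =[mul_one ←]=  (b * 1)    ⊢ E2

YES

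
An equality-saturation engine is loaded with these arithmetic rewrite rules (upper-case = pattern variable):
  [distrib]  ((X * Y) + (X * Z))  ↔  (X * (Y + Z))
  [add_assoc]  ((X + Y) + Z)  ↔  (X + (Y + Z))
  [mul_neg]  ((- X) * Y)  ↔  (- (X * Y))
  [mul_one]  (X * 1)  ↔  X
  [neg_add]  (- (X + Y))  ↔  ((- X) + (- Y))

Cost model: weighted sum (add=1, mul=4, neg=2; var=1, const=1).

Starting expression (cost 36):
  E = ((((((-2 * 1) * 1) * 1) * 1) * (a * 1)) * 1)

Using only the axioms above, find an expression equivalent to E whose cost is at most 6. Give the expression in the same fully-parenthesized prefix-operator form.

1. [mul_one →] ((((-2 * 1) * 1) * 1) * 1)  →  (((-2 * 1) * 1) * 1);  E = (((((-2 * 1) * 1) * 1) * (a * 1)) * 1)
2. [mul_one →] (((((-2 * 1) * 1) * 1) * (a * 1)) * 1)  →  ((((-2 * 1) * 1) * 1) * (a * 1))
3. [mul_one →] (-2 * 1)  →  -2;  E = (((-2 * 1) * 1) * (a * 1))
4. [mul_one →] ((-2 * 1) * 1)  →  (-2 * 1);  E = ((-2 * 1) * (a * 1))
5. [mul_one →] (a * 1)  →  a;  E = ((-2 * 1) * a)
6. [mul_one →] (-2 * 1)  →  -2;  cost 6 ≤ 6, done

(-2 * a)   [cost 6]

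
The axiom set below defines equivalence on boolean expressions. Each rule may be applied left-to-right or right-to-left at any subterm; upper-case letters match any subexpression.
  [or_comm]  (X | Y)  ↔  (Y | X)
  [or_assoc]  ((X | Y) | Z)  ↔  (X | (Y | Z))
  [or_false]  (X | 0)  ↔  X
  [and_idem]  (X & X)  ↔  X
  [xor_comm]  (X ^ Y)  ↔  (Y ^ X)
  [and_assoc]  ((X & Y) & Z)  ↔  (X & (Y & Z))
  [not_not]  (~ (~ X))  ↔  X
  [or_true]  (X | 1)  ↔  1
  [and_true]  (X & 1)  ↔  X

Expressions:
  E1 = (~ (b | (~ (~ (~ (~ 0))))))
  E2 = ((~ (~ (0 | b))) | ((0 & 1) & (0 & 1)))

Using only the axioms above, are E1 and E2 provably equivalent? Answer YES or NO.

Every axiom is a valid identity, so a rewrite proof would force E1 and E2 to agree under every assignment.
At b=0: E1 = 1 but E2 = 0; they differ, so no derivation exists.

NO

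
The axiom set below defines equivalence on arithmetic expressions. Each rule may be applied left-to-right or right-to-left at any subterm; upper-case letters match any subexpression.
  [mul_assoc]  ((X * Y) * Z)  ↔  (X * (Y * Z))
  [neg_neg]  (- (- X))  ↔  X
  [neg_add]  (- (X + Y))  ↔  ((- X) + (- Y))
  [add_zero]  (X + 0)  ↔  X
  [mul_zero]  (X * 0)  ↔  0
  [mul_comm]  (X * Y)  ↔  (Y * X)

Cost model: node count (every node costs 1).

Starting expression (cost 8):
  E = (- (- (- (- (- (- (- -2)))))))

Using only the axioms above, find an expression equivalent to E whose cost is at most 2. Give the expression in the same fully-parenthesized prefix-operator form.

(- -2)   [cost 2]

(1) (- (- (- (- (- (- (- -2)))))))  =[neg_neg →]=  (- (- (- (- (- -2)))))
(2) (- (- -2))  =[neg_neg →]=  -2    ⊢ (- (- (- -2)))
(3) (- (- -2))  =[neg_neg →]=  -2    ⊢ cost 2, within 2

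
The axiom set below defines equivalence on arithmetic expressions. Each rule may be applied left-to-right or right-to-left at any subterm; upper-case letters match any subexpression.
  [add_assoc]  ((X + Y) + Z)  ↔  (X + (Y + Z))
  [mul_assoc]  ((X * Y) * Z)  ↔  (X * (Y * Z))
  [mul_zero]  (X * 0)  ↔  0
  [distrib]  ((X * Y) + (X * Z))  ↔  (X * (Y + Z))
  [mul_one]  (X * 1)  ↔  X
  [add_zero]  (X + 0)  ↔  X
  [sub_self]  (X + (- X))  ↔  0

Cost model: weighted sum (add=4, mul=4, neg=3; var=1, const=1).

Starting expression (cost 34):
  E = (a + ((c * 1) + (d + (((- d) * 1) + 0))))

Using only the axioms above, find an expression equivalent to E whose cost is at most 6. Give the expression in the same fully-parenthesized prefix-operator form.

(a + c)   [cost 6]

1. [mul_one →] ((- d) * 1)  →  (- d);  E = (a + ((c * 1) + (d + ((- d) + 0))))
2. [add_zero →] ((- d) + 0)  →  (- d);  E = (a + ((c * 1) + (d + (- d))))
3. [sub_self →] (d + (- d))  →  0;  E = (a + ((c * 1) + 0))
4. [mul_one →] (c * 1)  →  c;  E = (a + (c + 0))
5. [add_zero →] (c + 0)  →  c;  cost 6 ≤ 6, done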